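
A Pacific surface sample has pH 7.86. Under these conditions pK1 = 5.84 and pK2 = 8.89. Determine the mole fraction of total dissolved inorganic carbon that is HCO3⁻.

α₁ = 1 / (1 + [H⁺]/K1 + K2/[H⁺]) = 1 / (1 + 10^-2.02 + 10^-1.03)
   = 1 / (1 + 0.0095499 + 0.093325) = 1/1.1029 = 0.9067

α₁ = 0.907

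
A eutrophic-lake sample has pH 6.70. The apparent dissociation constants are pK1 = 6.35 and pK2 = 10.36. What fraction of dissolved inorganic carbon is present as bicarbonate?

α₁ = 1 / (1 + [H⁺]/K1 + K2/[H⁺]) = 1 / (1 + 10^-0.35 + 10^-3.66)
   = 1 / (1 + 0.44668 + 0.00021878) = 1/1.4469 = 0.6911

α₁ = 0.691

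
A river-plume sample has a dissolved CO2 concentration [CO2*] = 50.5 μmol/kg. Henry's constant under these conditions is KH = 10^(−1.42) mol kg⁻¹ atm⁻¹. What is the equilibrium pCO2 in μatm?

pCO2 = 1330 μatm

KH = 10^(−1.42) = 3.802×10^-2 mol kg⁻¹ atm⁻¹
pCO2 = [CO2*]/KH = 50.5×10^-6 / 3.802×10^-2 = 1.33×10^-3 atm = 1330 μatm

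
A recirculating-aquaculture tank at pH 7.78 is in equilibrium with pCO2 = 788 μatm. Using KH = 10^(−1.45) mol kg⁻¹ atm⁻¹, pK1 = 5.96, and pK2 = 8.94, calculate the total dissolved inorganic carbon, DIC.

[CO2*] = KH · pCO2 = 10^(−1.45) × 788×10^-6 = 2.796×10^-5 mol/kg
α₀ = 1/(1 + K1/[H⁺] + K1K2/[H⁺]²) = 1/(1 + 10^+1.82 + 10^+0.66) = 0.01396
DIC = [CO2*]/α₀ = 2.796×10^-5 / 0.01396 = 2.00 mmol/kg

DIC = 2.00 mmol/kg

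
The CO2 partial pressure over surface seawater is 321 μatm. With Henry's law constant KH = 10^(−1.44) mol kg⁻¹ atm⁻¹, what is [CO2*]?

KH = 10^(−1.44) = 3.631×10^-2 mol kg⁻¹ atm⁻¹
[CO2*] = KH · pCO2 = 3.631×10^-2 × 321×10^-6 atm = 1.17×10^-5 mol/kg

[CO2*] = 11.7 μmol/kg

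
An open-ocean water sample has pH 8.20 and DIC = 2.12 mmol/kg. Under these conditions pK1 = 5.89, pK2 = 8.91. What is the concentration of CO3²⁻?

[CO3²⁻] = 0.345 mmol/kg

α₂ = 1 / (1 + [H⁺]/K2 + [H⁺]²/(K1K2)) = 1 / (1 + 10^+0.71 + 10^-1.60)
   = 1 / (1 + 5.1286 + 0.025119) = 1/6.1537 = 0.1625
[CO3²⁻] = α₂ × DIC = 0.1625 × 2.12 = 0.345 mmol/kg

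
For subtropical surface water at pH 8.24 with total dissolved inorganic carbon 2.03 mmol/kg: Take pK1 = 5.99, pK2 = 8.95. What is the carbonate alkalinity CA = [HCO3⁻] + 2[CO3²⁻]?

CA = 2.35 mmol/kg

CA = [HCO3⁻] + 2[CO3²⁻] = (α₁ + 2α₂)·DIC
At pH 8.24: [H⁺]/K1 = 10^-2.25 = 0.0056234, K2/[H⁺] = 10^-0.71 = 0.19498
α₁ = 1/(1 + 0.0056234 + 0.19498) = 1/1.2006 = 0.8329; α₂ = α₁·K2/[H⁺] = 0.1624
α₁ + 2α₂ = 1.1577
CA = 1.1577 × 2.03 = 2.35 mmol/kg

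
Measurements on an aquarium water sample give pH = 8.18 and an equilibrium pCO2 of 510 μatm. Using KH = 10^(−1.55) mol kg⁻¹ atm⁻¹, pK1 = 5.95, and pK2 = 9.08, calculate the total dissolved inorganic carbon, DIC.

[CO2*] = KH · pCO2 = 10^(−1.55) × 510×10^-6 = 1.437×10^-5 mol/kg
α₀ = 1/(1 + K1/[H⁺] + K1K2/[H⁺]²) = 1/(1 + 10^+2.23 + 10^+1.33) = 0.005203
DIC = [CO2*]/α₀ = 1.437×10^-5 / 0.005203 = 2.76 mmol/kg

DIC = 2.76 mmol/kg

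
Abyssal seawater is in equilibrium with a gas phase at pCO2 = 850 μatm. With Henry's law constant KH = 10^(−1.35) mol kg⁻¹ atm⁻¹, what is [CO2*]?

KH = 10^(−1.35) = 4.467×10^-2 mol kg⁻¹ atm⁻¹
[CO2*] = KH · pCO2 = 4.467×10^-2 × 850×10^-6 atm = 3.80×10^-5 mol/kg

[CO2*] = 38.0 μmol/kg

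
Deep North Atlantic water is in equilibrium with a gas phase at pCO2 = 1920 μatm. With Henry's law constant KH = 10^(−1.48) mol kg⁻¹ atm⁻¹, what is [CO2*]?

KH = 10^(−1.48) = 3.311×10^-2 mol kg⁻¹ atm⁻¹
[CO2*] = KH · pCO2 = 3.311×10^-2 × 1920×10^-6 atm = 6.36×10^-5 mol/kg

[CO2*] = 63.6 μmol/kg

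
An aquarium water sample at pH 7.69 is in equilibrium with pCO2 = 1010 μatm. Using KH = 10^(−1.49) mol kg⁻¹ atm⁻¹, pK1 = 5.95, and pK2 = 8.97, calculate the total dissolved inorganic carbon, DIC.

[CO2*] = KH · pCO2 = 10^(−1.49) × 1010×10^-6 = 3.268×10^-5 mol/kg
α₀ = 1/(1 + K1/[H⁺] + K1K2/[H⁺]²) = 1/(1 + 10^+1.74 + 10^+0.46) = 0.01700
DIC = [CO2*]/α₀ = 3.268×10^-5 / 0.01700 = 1.92 mmol/kg

DIC = 1.92 mmol/kg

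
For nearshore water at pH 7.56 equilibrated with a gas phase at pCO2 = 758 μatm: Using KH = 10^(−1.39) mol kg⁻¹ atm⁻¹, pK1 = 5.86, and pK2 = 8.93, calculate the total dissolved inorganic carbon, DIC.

DIC = 1.64 mmol/kg

[CO2*] = KH · pCO2 = 10^(−1.39) × 758×10^-6 = 3.088×10^-5 mol/kg
α₀ = 1/(1 + K1/[H⁺] + K1K2/[H⁺]²) = 1/(1 + 10^+1.70 + 10^+0.33) = 0.01878
DIC = [CO2*]/α₀ = 3.088×10^-5 / 0.01878 = 1.64 mmol/kg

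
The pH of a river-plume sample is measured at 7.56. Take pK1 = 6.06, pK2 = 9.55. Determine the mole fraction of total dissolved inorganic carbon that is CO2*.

α₀ = 0.0304

α₀ = 1 / (1 + K1/[H⁺] + K1K2/[H⁺]²) = 1 / (1 + 10^+1.50 + 10^-0.49)
   = 1 / (1 + 31.623 + 0.32359) = 1/32.946 = 0.03035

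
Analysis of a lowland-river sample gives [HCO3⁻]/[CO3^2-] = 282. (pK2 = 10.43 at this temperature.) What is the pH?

pH = 7.98

From K2 = [H⁺][CO3^2-]/[HCO3⁻]:  pH = pK2 − log₁₀([HCO3⁻]/[CO3^2-])
log₁₀(282) = +2.450
pH = 10.43 − (+2.450) = 7.98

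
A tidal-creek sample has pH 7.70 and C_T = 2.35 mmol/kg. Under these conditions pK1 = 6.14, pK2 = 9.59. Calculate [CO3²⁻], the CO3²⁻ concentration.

α₂ = 1 / (1 + [H⁺]/K2 + [H⁺]²/(K1K2)) = 1 / (1 + 10^+1.89 + 10^+0.33)
   = 1 / (1 + 77.625 + 2.1380) = 1/80.763 = 0.01238
[CO3²⁻] = α₂ × DIC = 0.01238 × 2.35 = 0.0291 mmol/kg

[CO3²⁻] = 0.0291 mmol/kg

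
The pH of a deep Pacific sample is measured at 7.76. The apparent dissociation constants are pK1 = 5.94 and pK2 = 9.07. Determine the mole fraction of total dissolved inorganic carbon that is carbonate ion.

α₂ = 0.0460

α₂ = 1 / (1 + [H⁺]/K2 + [H⁺]²/(K1K2)) = 1 / (1 + 10^+1.31 + 10^-0.51)
   = 1 / (1 + 20.417 + 0.30903) = 1/21.726 = 0.04603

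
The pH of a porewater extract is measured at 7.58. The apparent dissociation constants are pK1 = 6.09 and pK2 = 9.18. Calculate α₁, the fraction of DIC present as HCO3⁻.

α₁ = 0.946

α₁ = 1 / (1 + [H⁺]/K1 + K2/[H⁺]) = 1 / (1 + 10^-1.49 + 10^-1.60)
   = 1 / (1 + 0.032359 + 0.025119) = 1/1.0575 = 0.9456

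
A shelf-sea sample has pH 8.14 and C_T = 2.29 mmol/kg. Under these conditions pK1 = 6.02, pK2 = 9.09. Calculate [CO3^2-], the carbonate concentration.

α₂ = 1 / (1 + [H⁺]/K2 + [H⁺]²/(K1K2)) = 1 / (1 + 10^+0.95 + 10^-1.17)
   = 1 / (1 + 8.9125 + 0.067608) = 1/9.9801 = 0.1002
[CO3²⁻] = α₂ × DIC = 0.1002 × 2.29 = 0.229 mmol/kg

[CO3²⁻] = 0.229 mmol/kg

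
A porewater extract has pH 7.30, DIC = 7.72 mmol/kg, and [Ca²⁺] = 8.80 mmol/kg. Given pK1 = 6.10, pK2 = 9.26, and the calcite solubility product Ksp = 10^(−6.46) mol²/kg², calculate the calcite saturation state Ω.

Ω = 2.00

α₂ = 1 / (1 + [H⁺]/K2 + [H⁺]²/(K1K2)) = 1 / (1 + 10^+1.96 + 10^+0.76)
   = 1 / (1 + 91.201 + 5.7544) = 1/97.955 = 0.01021
[CO3²⁻] = α₂ × DIC = 0.01021 × 7.72 = 0.07881 mmol/kg
Ksp = 10^(−6.46) = 3.467×10^-7
Ω = [Ca²⁺][CO3²⁻]/Ksp = (8.80×10^-3)(7.881×10^-5) / 3.467×10^-7 = 2.00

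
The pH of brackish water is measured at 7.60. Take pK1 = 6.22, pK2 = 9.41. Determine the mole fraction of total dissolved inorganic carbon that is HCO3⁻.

α₁ = 0.946

α₁ = 1 / (1 + [H⁺]/K1 + K2/[H⁺]) = 1 / (1 + 10^-1.38 + 10^-1.81)
   = 1 / (1 + 0.041687 + 0.015488) = 1/1.0572 = 0.9459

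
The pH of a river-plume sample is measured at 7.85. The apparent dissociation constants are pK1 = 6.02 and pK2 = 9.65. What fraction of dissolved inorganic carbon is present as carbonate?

α₂ = 1 / (1 + [H⁺]/K2 + [H⁺]²/(K1K2)) = 1 / (1 + 10^+1.80 + 10^-0.03)
   = 1 / (1 + 63.096 + 0.93325) = 1/65.029 = 0.01538

α₂ = 0.0154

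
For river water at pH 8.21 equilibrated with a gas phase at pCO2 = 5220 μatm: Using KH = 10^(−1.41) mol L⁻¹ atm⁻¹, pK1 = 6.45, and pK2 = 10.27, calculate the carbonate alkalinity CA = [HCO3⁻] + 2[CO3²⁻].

CA = 11.9 mmol/L

[CO2*] = KH · pCO2 = 10^(−1.41) × 5220×10^-6 = 2.031×10^-4 mol/L
α₀ = 1/(1 + K1/[H⁺] + K1K2/[H⁺]²) = 1/(1 + 10^+1.76 + 10^-0.30) = 0.01694
DIC = [CO2*]/α₀ = 2.031×10^-4 / 0.01694 = 11.99 mmol/L
CA = (α₁ + 2α₂)·DIC = (0.9746 + 2×0.008488) × 11.99 = 11.9 mmol/L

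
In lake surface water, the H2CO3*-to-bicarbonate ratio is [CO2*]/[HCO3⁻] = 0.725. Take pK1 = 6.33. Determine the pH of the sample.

pH = 6.47

From K1 = [H⁺][HCO3⁻]/[CO2*]:  pH = pK1 − log₁₀([CO2*]/[HCO3⁻])
log₁₀(0.725) = -0.140
pH = 6.33 − (-0.140) = 6.47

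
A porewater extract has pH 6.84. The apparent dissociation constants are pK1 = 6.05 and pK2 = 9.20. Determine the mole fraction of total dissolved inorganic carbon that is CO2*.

α₀ = 0.139

α₀ = 1 / (1 + K1/[H⁺] + K1K2/[H⁺]²) = 1 / (1 + 10^+0.79 + 10^-1.57)
   = 1 / (1 + 6.1660 + 0.026915) = 1/7.1929 = 0.1390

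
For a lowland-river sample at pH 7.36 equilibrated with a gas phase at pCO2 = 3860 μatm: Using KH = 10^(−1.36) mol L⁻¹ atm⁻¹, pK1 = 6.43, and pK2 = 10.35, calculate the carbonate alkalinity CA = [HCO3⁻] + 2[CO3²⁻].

[CO2*] = KH · pCO2 = 10^(−1.36) × 3860×10^-6 = 1.685×10^-4 mol/L
α₀ = 1/(1 + K1/[H⁺] + K1K2/[H⁺]²) = 1/(1 + 10^+0.93 + 10^-2.06) = 0.1050
DIC = [CO2*]/α₀ = 1.685×10^-4 / 0.1050 = 1.604 mmol/L
CA = (α₁ + 2α₂)·DIC = (0.8940 + 2×0.0009149) × 1.604 = 1.44 mmol/L

CA = 1.44 mmol/L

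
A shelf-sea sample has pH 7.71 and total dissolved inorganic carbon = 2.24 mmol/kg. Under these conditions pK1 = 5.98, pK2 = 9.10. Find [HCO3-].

α₁ = 1 / (1 + [H⁺]/K1 + K2/[H⁺]) = 1 / (1 + 10^-1.73 + 10^-1.39)
   = 1 / (1 + 0.018621 + 0.040738) = 1/1.0594 = 0.9440
[HCO3⁻] = α₁ × DIC = 0.9440 × 2.24 = 2.11 mmol/kg

[HCO3⁻] = 2.11 mmol/kg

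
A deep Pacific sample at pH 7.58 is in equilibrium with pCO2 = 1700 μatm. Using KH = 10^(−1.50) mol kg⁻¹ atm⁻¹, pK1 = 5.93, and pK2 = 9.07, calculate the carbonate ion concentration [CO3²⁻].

[CO3²⁻] = 0.0777 mmol/kg

[CO2*] = KH · pCO2 = 10^(−1.50) × 1700×10^-6 = 5.376×10^-5 mol/kg
α₀ = 1/(1 + K1/[H⁺] + K1K2/[H⁺]²) = 1/(1 + 10^+1.65 + 10^+0.16) = 0.02123
DIC = [CO2*]/α₀ = 5.376×10^-5 / 0.02123 = 2.533 mmol/kg
[CO3²⁻] = α₂·DIC; α₂ = 0.03068, so [CO3²⁻] = 0.03068 × 2.533 = 0.0777 mmol/kg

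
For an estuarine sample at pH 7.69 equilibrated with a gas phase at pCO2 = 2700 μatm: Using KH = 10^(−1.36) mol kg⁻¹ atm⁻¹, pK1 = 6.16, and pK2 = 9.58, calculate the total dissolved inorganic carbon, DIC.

DIC = 4.16 mmol/kg

[CO2*] = KH · pCO2 = 10^(−1.36) × 2700×10^-6 = 1.179×10^-4 mol/kg
α₀ = 1/(1 + K1/[H⁺] + K1K2/[H⁺]²) = 1/(1 + 10^+1.53 + 10^-0.36) = 0.02831
DIC = [CO2*]/α₀ = 1.179×10^-4 / 0.02831 = 4.16 mmol/kg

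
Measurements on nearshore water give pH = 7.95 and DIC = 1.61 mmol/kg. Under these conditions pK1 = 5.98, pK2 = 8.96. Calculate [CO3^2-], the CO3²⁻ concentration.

[CO3²⁻] = 0.142 mmol/kg

α₂ = 1 / (1 + [H⁺]/K2 + [H⁺]²/(K1K2)) = 1 / (1 + 10^+1.01 + 10^-0.96)
   = 1 / (1 + 10.233 + 0.10965) = 1/11.343 = 0.08816
[CO3²⁻] = α₂ × DIC = 0.08816 × 1.61 = 0.142 mmol/kg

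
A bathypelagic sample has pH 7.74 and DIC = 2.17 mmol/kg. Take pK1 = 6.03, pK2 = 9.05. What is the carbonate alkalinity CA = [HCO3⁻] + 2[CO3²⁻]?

CA = 2.23 mmol/kg

CA = [HCO3⁻] + 2[CO3²⁻] = (α₁ + 2α₂)·DIC
At pH 7.74: [H⁺]/K1 = 10^-1.71 = 0.019498, K2/[H⁺] = 10^-1.31 = 0.048978
α₁ = 1/(1 + 0.019498 + 0.048978) = 1/1.0685 = 0.9359; α₂ = α₁·K2/[H⁺] = 0.04584
α₁ + 2α₂ = 1.0276
CA = 1.0276 × 2.17 = 2.23 mmol/kg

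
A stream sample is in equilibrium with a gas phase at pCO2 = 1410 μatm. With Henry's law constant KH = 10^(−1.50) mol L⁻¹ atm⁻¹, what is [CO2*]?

[CO2*] = 44.6 μmol/L

KH = 10^(−1.50) = 3.162×10^-2 mol L⁻¹ atm⁻¹
[CO2*] = KH · pCO2 = 3.162×10^-2 × 1410×10^-6 atm = 4.46×10^-5 mol/L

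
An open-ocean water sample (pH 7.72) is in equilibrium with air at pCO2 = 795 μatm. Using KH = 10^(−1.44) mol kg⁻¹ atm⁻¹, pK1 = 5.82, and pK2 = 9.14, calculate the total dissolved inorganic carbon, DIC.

[CO2*] = KH · pCO2 = 10^(−1.44) × 795×10^-6 = 2.886×10^-5 mol/kg
α₀ = 1/(1 + K1/[H⁺] + K1K2/[H⁺]²) = 1/(1 + 10^+1.90 + 10^+0.48) = 0.01198
DIC = [CO2*]/α₀ = 2.886×10^-5 / 0.01198 = 2.41 mmol/kg

DIC = 2.41 mmol/kg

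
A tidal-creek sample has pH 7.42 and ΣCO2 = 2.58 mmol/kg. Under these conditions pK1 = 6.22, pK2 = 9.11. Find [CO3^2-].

[CO3²⁻] = 0.0486 mmol/kg

α₂ = 1 / (1 + [H⁺]/K2 + [H⁺]²/(K1K2)) = 1 / (1 + 10^+1.69 + 10^+0.49)
   = 1 / (1 + 48.978 + 3.0903) = 1/53.068 = 0.01884
[CO3²⁻] = α₂ × DIC = 0.01884 × 2.58 = 0.0486 mmol/kg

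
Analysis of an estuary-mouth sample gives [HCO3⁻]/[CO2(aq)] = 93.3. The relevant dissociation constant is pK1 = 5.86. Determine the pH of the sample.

pH = 7.83

From K1 = [H⁺][HCO3⁻]/[CO2(aq)]:  pH = pK1 + log₁₀([HCO3⁻]/[CO2(aq)])
log₁₀(93.3) = +1.970
pH = 5.86 + (+1.970) = 7.83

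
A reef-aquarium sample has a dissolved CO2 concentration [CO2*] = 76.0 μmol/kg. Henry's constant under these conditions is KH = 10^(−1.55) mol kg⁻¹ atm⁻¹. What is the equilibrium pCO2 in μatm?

pCO2 = 2700 μatm

KH = 10^(−1.55) = 2.818×10^-2 mol kg⁻¹ atm⁻¹
pCO2 = [CO2*]/KH = 76.0×10^-6 / 2.818×10^-2 = 2.70×10^-3 atm = 2700 μatm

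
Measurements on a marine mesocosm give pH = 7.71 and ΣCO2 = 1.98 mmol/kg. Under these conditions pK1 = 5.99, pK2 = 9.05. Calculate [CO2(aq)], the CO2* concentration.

α₀ = 1 / (1 + K1/[H⁺] + K1K2/[H⁺]²) = 1 / (1 + 10^+1.72 + 10^+0.38)
   = 1 / (1 + 52.481 + 2.3988) = 1/55.880 = 0.01790
[CO2*] = α₀ × DIC = 0.01790 × 1.98 = 0.0354 mmol/kg

[CO2*] = 0.0354 mmol/kg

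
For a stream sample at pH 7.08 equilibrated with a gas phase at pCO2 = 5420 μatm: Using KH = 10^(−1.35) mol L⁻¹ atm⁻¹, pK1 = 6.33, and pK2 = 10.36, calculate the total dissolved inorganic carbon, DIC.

[CO2*] = KH · pCO2 = 10^(−1.35) × 5420×10^-6 = 2.421×10^-4 mol/L
α₀ = 1/(1 + K1/[H⁺] + K1K2/[H⁺]²) = 1/(1 + 10^+0.75 + 10^-2.53) = 0.1509
DIC = [CO2*]/α₀ = 2.421×10^-4 / 0.1509 = 1.60 mmol/L

DIC = 1.60 mmol/L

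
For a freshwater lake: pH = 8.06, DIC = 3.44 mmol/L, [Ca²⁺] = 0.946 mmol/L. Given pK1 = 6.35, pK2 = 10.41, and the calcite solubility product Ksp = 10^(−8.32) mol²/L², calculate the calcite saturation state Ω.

Ω = 2.97

α₂ = 1 / (1 + [H⁺]/K2 + [H⁺]²/(K1K2)) = 1 / (1 + 10^+2.35 + 10^+0.64)
   = 1 / (1 + 223.87 + 4.3652) = 1/229.24 = 0.004362
[CO3²⁻] = α₂ × DIC = 0.004362 × 3.44 = 0.01501 mmol/L = 15.01 μmol/L
Ksp = 10^(−8.32) = 4.786×10^-9
Ω = [Ca²⁺][CO3²⁻]/Ksp = (0.946×10^-3)(1.501×10^-5) / 4.786×10^-9 = 2.97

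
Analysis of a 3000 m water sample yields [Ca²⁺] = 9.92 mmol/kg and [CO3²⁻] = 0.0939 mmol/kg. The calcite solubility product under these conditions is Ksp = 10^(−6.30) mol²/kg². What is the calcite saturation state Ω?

Ω = 1.86

Ksp = 10^(−6.30) = 5.012×10^-7
Ω = [Ca²⁺][CO3²⁻]/Ksp = (9.92×10^-3)(0.0939×10^-3) / 5.012×10^-7 = 1.86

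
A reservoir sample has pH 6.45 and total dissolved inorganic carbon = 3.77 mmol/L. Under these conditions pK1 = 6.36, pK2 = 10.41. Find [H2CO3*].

[CO2*] = 1.69 mmol/L

α₀ = 1 / (1 + K1/[H⁺] + K1K2/[H⁺]²) = 1 / (1 + 10^+0.09 + 10^-3.87)
   = 1 / (1 + 1.2303 + 0.00013490) = 1/2.2304 = 0.4483
[CO2*] = α₀ × DIC = 0.4483 × 3.77 = 1.69 mmol/L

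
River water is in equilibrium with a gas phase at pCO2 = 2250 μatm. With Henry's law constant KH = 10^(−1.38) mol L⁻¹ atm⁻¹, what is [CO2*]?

[CO2*] = 93.8 μmol/L

KH = 10^(−1.38) = 4.169×10^-2 mol L⁻¹ atm⁻¹
[CO2*] = KH · pCO2 = 4.169×10^-2 × 2250×10^-6 atm = 9.38×10^-5 mol/L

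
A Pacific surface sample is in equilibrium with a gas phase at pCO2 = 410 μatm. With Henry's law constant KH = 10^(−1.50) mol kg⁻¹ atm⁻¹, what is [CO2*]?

KH = 10^(−1.50) = 3.162×10^-2 mol kg⁻¹ atm⁻¹
[CO2*] = KH · pCO2 = 3.162×10^-2 × 410×10^-6 atm = 1.30×10^-5 mol/kg

[CO2*] = 13.0 μmol/kg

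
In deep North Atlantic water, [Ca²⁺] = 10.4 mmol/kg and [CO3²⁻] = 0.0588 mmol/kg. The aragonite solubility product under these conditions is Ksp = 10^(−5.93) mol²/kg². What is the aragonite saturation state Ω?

Ksp = 10^(−5.93) = 1.175×10^-6
Ω = [Ca²⁺][CO3²⁻]/Ksp = (10.4×10^-3)(0.0588×10^-3) / 1.175×10^-6 = 0.520

Ω = 0.520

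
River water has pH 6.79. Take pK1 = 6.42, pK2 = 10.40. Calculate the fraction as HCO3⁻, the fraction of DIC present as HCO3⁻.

α₁ = 1 / (1 + [H⁺]/K1 + K2/[H⁺]) = 1 / (1 + 10^-0.37 + 10^-3.61)
   = 1 / (1 + 0.42658 + 0.00024547) = 1/1.4268 = 0.7009

α₁ = 0.701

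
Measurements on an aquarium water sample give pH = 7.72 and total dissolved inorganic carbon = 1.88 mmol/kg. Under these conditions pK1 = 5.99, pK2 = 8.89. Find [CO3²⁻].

α₂ = 1 / (1 + [H⁺]/K2 + [H⁺]²/(K1K2)) = 1 / (1 + 10^+1.17 + 10^-0.56)
   = 1 / (1 + 14.791 + 0.27542) = 1/16.067 = 0.06224
[CO3²⁻] = α₂ × DIC = 0.06224 × 1.88 = 0.117 mmol/kg

[CO3²⁻] = 0.117 mmol/kg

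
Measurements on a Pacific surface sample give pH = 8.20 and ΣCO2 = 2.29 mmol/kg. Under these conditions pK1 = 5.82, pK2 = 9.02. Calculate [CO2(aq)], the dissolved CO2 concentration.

[CO2*] = 8.26 μmol/kg

α₀ = 1 / (1 + K1/[H⁺] + K1K2/[H⁺]²) = 1 / (1 + 10^+2.38 + 10^+1.56)
   = 1 / (1 + 239.88 + 36.308) = 1/277.19 = 0.003608
[CO2*] = α₀ × DIC = 0.003608 × 2.29 = 0.00826 mmol/kg = 8.26 μmol/kg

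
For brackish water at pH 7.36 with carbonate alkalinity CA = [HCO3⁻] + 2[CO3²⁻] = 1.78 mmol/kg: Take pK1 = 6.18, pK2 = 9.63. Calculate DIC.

DIC = 1.89 mmol/kg

CA = [HCO3⁻] + 2[CO3²⁻] = (α₁ + 2α₂)·DIC
At pH 7.36: [H⁺]/K1 = 10^-1.18 = 0.066069, K2/[H⁺] = 10^-2.27 = 0.0053703
α₁ = 1/(1 + 0.066069 + 0.0053703) = 1/1.0714 = 0.9333; α₂ = α₁·K2/[H⁺] = 0.005012
α₁ + 2α₂ = 0.9433
DIC = CA / (α₁ + 2α₂) = 1.78 / 0.9433 = 1.89 mmol/kg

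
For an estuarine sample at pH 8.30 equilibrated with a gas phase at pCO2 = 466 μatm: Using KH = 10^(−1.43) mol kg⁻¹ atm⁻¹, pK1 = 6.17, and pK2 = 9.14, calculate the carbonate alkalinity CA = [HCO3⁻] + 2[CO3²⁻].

[CO2*] = KH · pCO2 = 10^(−1.43) × 466×10^-6 = 1.731×10^-5 mol/kg
α₀ = 1/(1 + K1/[H⁺] + K1K2/[H⁺]²) = 1/(1 + 10^+2.13 + 10^+1.29) = 0.006435
DIC = [CO2*]/α₀ = 1.731×10^-5 / 0.006435 = 2.690 mmol/kg
CA = (α₁ + 2α₂)·DIC = (0.8681 + 2×0.1255) × 2.690 = 3.01 mmol/kg

CA = 3.01 mmol/kg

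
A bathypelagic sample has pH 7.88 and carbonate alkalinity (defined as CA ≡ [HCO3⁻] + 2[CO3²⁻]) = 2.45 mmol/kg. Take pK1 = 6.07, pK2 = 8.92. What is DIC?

CA = [HCO3⁻] + 2[CO3²⁻] = (α₁ + 2α₂)·DIC
At pH 7.88: [H⁺]/K1 = 10^-1.81 = 0.015488, K2/[H⁺] = 10^-1.04 = 0.091201
α₁ = 1/(1 + 0.015488 + 0.091201) = 1/1.1067 = 0.9036; α₂ = α₁·K2/[H⁺] = 0.08241
α₁ + 2α₂ = 1.0684
DIC = CA / (α₁ + 2α₂) = 2.45 / 1.0684 = 2.29 mmol/kg

DIC = 2.29 mmol/kg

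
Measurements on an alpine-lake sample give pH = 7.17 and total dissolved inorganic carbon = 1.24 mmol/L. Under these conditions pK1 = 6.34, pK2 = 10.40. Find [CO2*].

[CO2*] = 0.160 mmol/L

α₀ = 1 / (1 + K1/[H⁺] + K1K2/[H⁺]²) = 1 / (1 + 10^+0.83 + 10^-2.40)
   = 1 / (1 + 6.7608 + 0.0039811) = 1/7.7648 = 0.1288
[CO2*] = α₀ × DIC = 0.1288 × 1.24 = 0.160 mmol/L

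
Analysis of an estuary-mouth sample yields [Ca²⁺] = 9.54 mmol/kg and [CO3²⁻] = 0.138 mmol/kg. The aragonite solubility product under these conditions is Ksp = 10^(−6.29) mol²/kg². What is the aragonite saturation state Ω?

Ksp = 10^(−6.29) = 5.129×10^-7
Ω = [Ca²⁺][CO3²⁻]/Ksp = (9.54×10^-3)(0.138×10^-3) / 5.129×10^-7 = 2.57

Ω = 2.57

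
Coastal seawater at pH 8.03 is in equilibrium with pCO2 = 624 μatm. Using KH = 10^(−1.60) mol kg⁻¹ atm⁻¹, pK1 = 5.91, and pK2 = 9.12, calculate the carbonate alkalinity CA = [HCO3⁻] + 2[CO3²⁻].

CA = 2.40 mmol/kg

[CO2*] = KH · pCO2 = 10^(−1.60) × 624×10^-6 = 1.567×10^-5 mol/kg
α₀ = 1/(1 + K1/[H⁺] + K1K2/[H⁺]²) = 1/(1 + 10^+2.12 + 10^+1.03) = 0.006967
DIC = [CO2*]/α₀ = 1.567×10^-5 / 0.006967 = 2.250 mmol/kg
CA = (α₁ + 2α₂)·DIC = (0.9184 + 2×0.07465) × 2.250 = 2.40 mmol/kg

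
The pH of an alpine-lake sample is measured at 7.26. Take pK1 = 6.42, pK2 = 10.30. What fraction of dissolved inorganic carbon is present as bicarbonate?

α₁ = 1 / (1 + [H⁺]/K1 + K2/[H⁺]) = 1 / (1 + 10^-0.84 + 10^-3.04)
   = 1 / (1 + 0.14454 + 0.00091201) = 1/1.1455 = 0.8730

α₁ = 0.873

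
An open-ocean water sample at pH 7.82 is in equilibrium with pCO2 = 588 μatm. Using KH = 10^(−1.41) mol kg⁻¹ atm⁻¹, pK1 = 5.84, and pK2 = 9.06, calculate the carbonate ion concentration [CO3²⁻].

[CO3²⁻] = 0.126 mmol/kg

[CO2*] = KH · pCO2 = 10^(−1.41) × 588×10^-6 = 2.288×10^-5 mol/kg
α₀ = 1/(1 + K1/[H⁺] + K1K2/[H⁺]²) = 1/(1 + 10^+1.98 + 10^+0.74) = 0.009804
DIC = [CO2*]/α₀ = 2.288×10^-5 / 0.009804 = 2.333 mmol/kg
[CO3²⁻] = α₂·DIC; α₂ = 0.05388, so [CO3²⁻] = 0.05388 × 2.333 = 0.126 mmol/kg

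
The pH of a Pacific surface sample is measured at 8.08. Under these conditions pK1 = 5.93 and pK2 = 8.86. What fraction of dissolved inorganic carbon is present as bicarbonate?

α₁ = 1 / (1 + [H⁺]/K1 + K2/[H⁺]) = 1 / (1 + 10^-2.15 + 10^-0.78)
   = 1 / (1 + 0.0070795 + 0.16596) = 1/1.1730 = 0.8525

α₁ = 0.852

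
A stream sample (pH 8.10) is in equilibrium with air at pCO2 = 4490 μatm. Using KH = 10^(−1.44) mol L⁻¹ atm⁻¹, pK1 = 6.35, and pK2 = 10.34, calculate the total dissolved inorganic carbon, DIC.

[CO2*] = KH · pCO2 = 10^(−1.44) × 4490×10^-6 = 1.630×10^-4 mol/L
α₀ = 1/(1 + K1/[H⁺] + K1K2/[H⁺]²) = 1/(1 + 10^+1.75 + 10^-0.49) = 0.01737
DIC = [CO2*]/α₀ = 1.630×10^-4 / 0.01737 = 9.38 mmol/L

DIC = 9.38 mmol/L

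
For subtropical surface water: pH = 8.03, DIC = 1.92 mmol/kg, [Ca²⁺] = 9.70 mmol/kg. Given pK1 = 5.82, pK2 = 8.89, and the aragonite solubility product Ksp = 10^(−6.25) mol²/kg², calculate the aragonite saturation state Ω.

Ω = 4.00

α₂ = 1 / (1 + [H⁺]/K2 + [H⁺]²/(K1K2)) = 1 / (1 + 10^+0.86 + 10^-1.35)
   = 1 / (1 + 7.2444 + 0.044668) = 1/8.2890 = 0.1206
[CO3²⁻] = α₂ × DIC = 0.1206 × 1.92 = 0.2316 mmol/kg
Ksp = 10^(−6.25) = 5.623×10^-7
Ω = [Ca²⁺][CO3²⁻]/Ksp = (9.70×10^-3)(2.316×10^-4) / 5.623×10^-7 = 4.00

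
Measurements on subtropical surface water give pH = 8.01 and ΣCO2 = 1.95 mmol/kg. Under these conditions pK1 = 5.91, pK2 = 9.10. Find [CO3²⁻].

α₂ = 1 / (1 + [H⁺]/K2 + [H⁺]²/(K1K2)) = 1 / (1 + 10^+1.09 + 10^-1.01)
   = 1 / (1 + 12.303 + 0.097724) = 1/13.400 = 0.07462
[CO3²⁻] = α₂ × DIC = 0.07462 × 1.95 = 0.146 mmol/kg

[CO3²⁻] = 0.146 mmol/kg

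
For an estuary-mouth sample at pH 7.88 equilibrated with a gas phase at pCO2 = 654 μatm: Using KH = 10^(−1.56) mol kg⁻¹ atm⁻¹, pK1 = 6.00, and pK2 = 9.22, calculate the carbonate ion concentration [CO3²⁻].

[CO2*] = KH · pCO2 = 10^(−1.56) × 654×10^-6 = 1.801×10^-5 mol/kg
α₀ = 1/(1 + K1/[H⁺] + K1K2/[H⁺]²) = 1/(1 + 10^+1.88 + 10^+0.54) = 0.01245
DIC = [CO2*]/α₀ = 1.801×10^-5 / 0.01245 = 1.447 mmol/kg
[CO3²⁻] = α₂·DIC; α₂ = 0.04317, so [CO3²⁻] = 0.04317 × 1.447 = 0.0625 mmol/kg

[CO3²⁻] = 0.0625 mmol/kg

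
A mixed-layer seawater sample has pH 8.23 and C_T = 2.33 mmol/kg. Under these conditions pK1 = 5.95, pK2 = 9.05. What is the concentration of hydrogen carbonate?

α₁ = 1 / (1 + [H⁺]/K1 + K2/[H⁺]) = 1 / (1 + 10^-2.28 + 10^-0.82)
   = 1 / (1 + 0.0052481 + 0.15136) = 1/1.1566 = 0.8646
[HCO3⁻] = α₁ × DIC = 0.8646 × 2.33 = 2.01 mmol/kg

[HCO3⁻] = 2.01 mmol/kg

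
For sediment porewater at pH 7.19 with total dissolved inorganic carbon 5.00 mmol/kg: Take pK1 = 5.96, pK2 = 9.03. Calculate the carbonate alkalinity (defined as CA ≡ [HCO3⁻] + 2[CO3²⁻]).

CA = [HCO3⁻] + 2[CO3²⁻] = (α₁ + 2α₂)·DIC
At pH 7.19: [H⁺]/K1 = 10^-1.23 = 0.058884, K2/[H⁺] = 10^-1.84 = 0.014454
α₁ = 1/(1 + 0.058884 + 0.014454) = 1/1.0733 = 0.9317; α₂ = α₁·K2/[H⁺] = 0.01347
α₁ + 2α₂ = 0.9586
CA = 0.9586 × 5.00 = 4.79 mmol/kg

CA = 4.79 mmol/kg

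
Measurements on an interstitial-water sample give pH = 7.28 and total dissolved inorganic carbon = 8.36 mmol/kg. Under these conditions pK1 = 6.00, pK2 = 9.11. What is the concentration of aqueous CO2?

[CO2*] = 0.411 mmol/kg

α₀ = 1 / (1 + K1/[H⁺] + K1K2/[H⁺]²) = 1 / (1 + 10^+1.28 + 10^-0.55)
   = 1 / (1 + 19.055 + 0.28184) = 1/20.336 = 0.04917
[CO2*] = α₀ × DIC = 0.04917 × 8.36 = 0.411 mmol/kg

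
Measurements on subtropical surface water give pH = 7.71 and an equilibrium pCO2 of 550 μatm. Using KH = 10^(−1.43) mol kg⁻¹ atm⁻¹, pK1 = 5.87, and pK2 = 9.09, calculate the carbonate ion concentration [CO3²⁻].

[CO3²⁻] = 0.0589 mmol/kg

[CO2*] = KH · pCO2 = 10^(−1.43) × 550×10^-6 = 2.043×10^-5 mol/kg
α₀ = 1/(1 + K1/[H⁺] + K1K2/[H⁺]²) = 1/(1 + 10^+1.84 + 10^+0.46) = 0.01369
DIC = [CO2*]/α₀ = 2.043×10^-5 / 0.01369 = 1.493 mmol/kg
[CO3²⁻] = α₂·DIC; α₂ = 0.03947, so [CO3²⁻] = 0.03947 × 1.493 = 0.0589 mmol/kg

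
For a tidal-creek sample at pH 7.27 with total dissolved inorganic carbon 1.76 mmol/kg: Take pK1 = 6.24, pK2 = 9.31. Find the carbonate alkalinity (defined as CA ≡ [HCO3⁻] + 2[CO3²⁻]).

CA = [HCO3⁻] + 2[CO3²⁻] = (α₁ + 2α₂)·DIC
At pH 7.27: [H⁺]/K1 = 10^-1.03 = 0.093325, K2/[H⁺] = 10^-2.04 = 0.0091201
α₁ = 1/(1 + 0.093325 + 0.0091201) = 1/1.1024 = 0.9071; α₂ = α₁·K2/[H⁺] = 0.008273
α₁ + 2α₂ = 0.9236
CA = 0.9236 × 1.76 = 1.63 mmol/kg

CA = 1.63 mmol/kg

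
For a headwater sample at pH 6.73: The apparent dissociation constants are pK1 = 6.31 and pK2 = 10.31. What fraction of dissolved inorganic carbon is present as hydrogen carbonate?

α₁ = 0.724

α₁ = 1 / (1 + [H⁺]/K1 + K2/[H⁺]) = 1 / (1 + 10^-0.42 + 10^-3.58)
   = 1 / (1 + 0.38019 + 0.00026303) = 1/1.3805 = 0.7244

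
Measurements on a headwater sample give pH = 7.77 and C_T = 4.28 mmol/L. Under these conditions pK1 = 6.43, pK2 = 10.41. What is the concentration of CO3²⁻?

[CO3²⁻] = 9.36 μmol/L

α₂ = 1 / (1 + [H⁺]/K2 + [H⁺]²/(K1K2)) = 1 / (1 + 10^+2.64 + 10^+1.30)
   = 1 / (1 + 436.52 + 19.953) = 1/457.47 = 0.002186
[CO3²⁻] = α₂ × DIC = 0.002186 × 4.28 = 0.00936 mmol/L = 9.36 μmol/L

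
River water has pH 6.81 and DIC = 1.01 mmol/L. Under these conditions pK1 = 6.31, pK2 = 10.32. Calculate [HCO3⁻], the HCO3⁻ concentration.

α₁ = 1 / (1 + [H⁺]/K1 + K2/[H⁺]) = 1 / (1 + 10^-0.50 + 10^-3.51)
   = 1 / (1 + 0.31623 + 0.00030903) = 1/1.3165 = 0.7596
[HCO3⁻] = α₁ × DIC = 0.7596 × 1.01 = 0.767 mmol/L

[HCO3⁻] = 0.767 mmol/L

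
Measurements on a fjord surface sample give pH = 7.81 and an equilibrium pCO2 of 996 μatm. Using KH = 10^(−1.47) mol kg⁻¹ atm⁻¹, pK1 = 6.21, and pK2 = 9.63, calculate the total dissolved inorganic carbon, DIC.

[CO2*] = KH · pCO2 = 10^(−1.47) × 996×10^-6 = 3.375×10^-5 mol/kg
α₀ = 1/(1 + K1/[H⁺] + K1K2/[H⁺]²) = 1/(1 + 10^+1.60 + 10^-0.22) = 0.02415
DIC = [CO2*]/α₀ = 3.375×10^-5 / 0.02415 = 1.40 mmol/kg

DIC = 1.40 mmol/kg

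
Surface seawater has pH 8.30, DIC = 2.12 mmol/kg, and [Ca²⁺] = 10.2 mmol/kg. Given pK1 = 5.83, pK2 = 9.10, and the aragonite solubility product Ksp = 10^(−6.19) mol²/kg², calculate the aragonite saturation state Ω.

α₂ = 1 / (1 + [H⁺]/K2 + [H⁺]²/(K1K2)) = 1 / (1 + 10^+0.80 + 10^-1.67)
   = 1 / (1 + 6.3096 + 0.021380) = 1/7.3310 = 0.1364
[CO3²⁻] = α₂ × DIC = 0.1364 × 2.12 = 0.2892 mmol/kg
Ksp = 10^(−6.19) = 6.457×10^-7
Ω = [Ca²⁺][CO3²⁻]/Ksp = (10.2×10^-3)(2.892×10^-4) / 6.457×10^-7 = 4.57

Ω = 4.57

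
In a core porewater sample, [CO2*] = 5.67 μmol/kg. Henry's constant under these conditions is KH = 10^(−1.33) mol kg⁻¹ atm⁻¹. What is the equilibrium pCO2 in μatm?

KH = 10^(−1.33) = 4.677×10^-2 mol kg⁻¹ atm⁻¹
pCO2 = [CO2*]/KH = 5.67×10^-6 / 4.677×10^-2 = 1.21×10^-4 atm = 121 μatm

pCO2 = 121 μatm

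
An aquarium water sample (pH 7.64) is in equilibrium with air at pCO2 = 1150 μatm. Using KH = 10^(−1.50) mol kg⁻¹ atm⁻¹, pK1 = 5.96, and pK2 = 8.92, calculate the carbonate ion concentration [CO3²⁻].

[CO3²⁻] = 0.0913 mmol/kg

[CO2*] = KH · pCO2 = 10^(−1.50) × 1150×10^-6 = 3.637×10^-5 mol/kg
α₀ = 1/(1 + K1/[H⁺] + K1K2/[H⁺]²) = 1/(1 + 10^+1.68 + 10^+0.40) = 0.01946
DIC = [CO2*]/α₀ = 3.637×10^-5 / 0.01946 = 1.868 mmol/kg
[CO3²⁻] = α₂·DIC; α₂ = 0.04889, so [CO3²⁻] = 0.04889 × 1.868 = 0.0913 mmol/kg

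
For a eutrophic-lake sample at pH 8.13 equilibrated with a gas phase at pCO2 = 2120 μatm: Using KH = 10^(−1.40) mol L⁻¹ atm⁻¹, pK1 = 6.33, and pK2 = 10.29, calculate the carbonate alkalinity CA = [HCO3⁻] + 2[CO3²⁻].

[CO2*] = KH · pCO2 = 10^(−1.40) × 2120×10^-6 = 8.440×10^-5 mol/L
α₀ = 1/(1 + K1/[H⁺] + K1K2/[H⁺]²) = 1/(1 + 10^+1.80 + 10^-0.36) = 0.01550
DIC = [CO2*]/α₀ = 8.440×10^-5 / 0.01550 = 5.446 mmol/L
CA = (α₁ + 2α₂)·DIC = (0.9777 + 2×0.006764) × 5.446 = 5.40 mmol/L

CA = 5.40 mmol/L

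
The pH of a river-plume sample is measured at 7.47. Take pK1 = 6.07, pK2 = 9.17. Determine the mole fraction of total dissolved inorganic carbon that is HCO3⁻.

α₁ = 0.944

α₁ = 1 / (1 + [H⁺]/K1 + K2/[H⁺]) = 1 / (1 + 10^-1.40 + 10^-1.70)
   = 1 / (1 + 0.039811 + 0.019953) = 1/1.0598 = 0.9436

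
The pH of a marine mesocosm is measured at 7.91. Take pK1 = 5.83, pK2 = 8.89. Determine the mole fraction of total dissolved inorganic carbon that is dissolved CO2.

α₀ = 0.00747

α₀ = 1 / (1 + K1/[H⁺] + K1K2/[H⁺]²) = 1 / (1 + 10^+2.08 + 10^+1.10)
   = 1 / (1 + 120.23 + 12.589) = 1/133.82 = 0.007473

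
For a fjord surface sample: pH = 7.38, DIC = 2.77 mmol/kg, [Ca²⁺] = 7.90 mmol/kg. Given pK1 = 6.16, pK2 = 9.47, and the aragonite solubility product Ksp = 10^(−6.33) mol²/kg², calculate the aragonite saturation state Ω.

α₂ = 1 / (1 + [H⁺]/K2 + [H⁺]²/(K1K2)) = 1 / (1 + 10^+2.09 + 10^+0.87)
   = 1 / (1 + 123.03 + 7.4131) = 1/131.44 = 0.007608
[CO3²⁻] = α₂ × DIC = 0.007608 × 2.77 = 0.02107 mmol/kg
Ksp = 10^(−6.33) = 4.677×10^-7
Ω = [Ca²⁺][CO3²⁻]/Ksp = (7.90×10^-3)(2.107×10^-5) / 4.677×10^-7 = 0.356

Ω = 0.356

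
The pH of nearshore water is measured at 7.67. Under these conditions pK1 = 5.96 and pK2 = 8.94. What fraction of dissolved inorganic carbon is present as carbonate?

α₂ = 1 / (1 + [H⁺]/K2 + [H⁺]²/(K1K2)) = 1 / (1 + 10^+1.27 + 10^-0.44)
   = 1 / (1 + 18.621 + 0.36308) = 1/19.984 = 0.05004

α₂ = 0.0500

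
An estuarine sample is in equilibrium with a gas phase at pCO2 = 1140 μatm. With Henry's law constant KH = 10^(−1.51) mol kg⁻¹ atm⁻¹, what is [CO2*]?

[CO2*] = 35.2 μmol/kg

KH = 10^(−1.51) = 3.090×10^-2 mol kg⁻¹ atm⁻¹
[CO2*] = KH · pCO2 = 3.090×10^-2 × 1140×10^-6 atm = 3.52×10^-5 mol/kg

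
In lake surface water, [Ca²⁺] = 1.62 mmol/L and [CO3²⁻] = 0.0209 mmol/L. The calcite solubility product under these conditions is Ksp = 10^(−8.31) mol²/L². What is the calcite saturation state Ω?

Ω = 6.91

Ksp = 10^(−8.31) = 4.898×10^-9
Ω = [Ca²⁺][CO3²⁻]/Ksp = (1.62×10^-3)(0.0209×10^-3) / 4.898×10^-9 = 6.91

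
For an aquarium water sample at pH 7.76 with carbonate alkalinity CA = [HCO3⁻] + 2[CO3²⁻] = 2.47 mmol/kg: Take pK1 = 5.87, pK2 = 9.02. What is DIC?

DIC = 2.38 mmol/kg

CA = [HCO3⁻] + 2[CO3²⁻] = (α₁ + 2α₂)·DIC
At pH 7.76: [H⁺]/K1 = 10^-1.89 = 0.012882, K2/[H⁺] = 10^-1.26 = 0.054954
α₁ = 1/(1 + 0.012882 + 0.054954) = 1/1.0678 = 0.9365; α₂ = α₁·K2/[H⁺] = 0.05146
α₁ + 2α₂ = 1.0394
DIC = CA / (α₁ + 2α₂) = 2.47 / 1.0394 = 2.38 mmol/kg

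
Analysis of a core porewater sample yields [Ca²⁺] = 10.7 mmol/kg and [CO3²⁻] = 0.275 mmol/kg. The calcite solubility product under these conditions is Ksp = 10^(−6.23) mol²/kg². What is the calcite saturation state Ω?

Ksp = 10^(−6.23) = 5.888×10^-7
Ω = [Ca²⁺][CO3²⁻]/Ksp = (10.7×10^-3)(0.275×10^-3) / 5.888×10^-7 = 5.00

Ω = 5.00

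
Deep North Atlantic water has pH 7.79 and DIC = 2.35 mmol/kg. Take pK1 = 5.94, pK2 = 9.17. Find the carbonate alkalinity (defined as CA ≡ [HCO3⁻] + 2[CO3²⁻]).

CA = 2.41 mmol/kg

CA = [HCO3⁻] + 2[CO3²⁻] = (α₁ + 2α₂)·DIC
At pH 7.79: [H⁺]/K1 = 10^-1.85 = 0.014125, K2/[H⁺] = 10^-1.38 = 0.041687
α₁ = 1/(1 + 0.014125 + 0.041687) = 1/1.0558 = 0.9471; α₂ = α₁·K2/[H⁺] = 0.03948
α₁ + 2α₂ = 1.0261
CA = 1.0261 × 2.35 = 2.41 mmol/kg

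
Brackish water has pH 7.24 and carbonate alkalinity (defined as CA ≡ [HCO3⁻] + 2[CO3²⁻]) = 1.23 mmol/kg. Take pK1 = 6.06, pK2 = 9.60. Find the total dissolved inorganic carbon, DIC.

CA = [HCO3⁻] + 2[CO3²⁻] = (α₁ + 2α₂)·DIC
At pH 7.24: [H⁺]/K1 = 10^-1.18 = 0.066069, K2/[H⁺] = 10^-2.36 = 0.0043652
α₁ = 1/(1 + 0.066069 + 0.0043652) = 1/1.0704 = 0.9342; α₂ = α₁·K2/[H⁺] = 0.004078
α₁ + 2α₂ = 0.9424
DIC = CA / (α₁ + 2α₂) = 1.23 / 0.9424 = 1.31 mmol/kg

DIC = 1.31 mmol/kg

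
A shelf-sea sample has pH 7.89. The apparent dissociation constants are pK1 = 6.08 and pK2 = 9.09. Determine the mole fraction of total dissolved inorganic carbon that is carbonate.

α₂ = 1 / (1 + [H⁺]/K2 + [H⁺]²/(K1K2)) = 1 / (1 + 10^+1.20 + 10^-0.61)
   = 1 / (1 + 15.849 + 0.24547) = 1/17.094 = 0.05850

α₂ = 0.0585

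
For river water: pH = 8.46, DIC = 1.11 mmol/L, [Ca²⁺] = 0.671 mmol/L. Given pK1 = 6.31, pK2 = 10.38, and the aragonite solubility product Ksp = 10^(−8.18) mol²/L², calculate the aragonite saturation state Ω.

Ω = 1.33

α₂ = 1 / (1 + [H⁺]/K2 + [H⁺]²/(K1K2)) = 1 / (1 + 10^+1.92 + 10^-0.23)
   = 1 / (1 + 83.176 + 0.58884) = 1/84.765 = 0.01180
[CO3²⁻] = α₂ × DIC = 0.01180 × 1.11 = 0.01309 mmol/L = 13.09 μmol/L
Ksp = 10^(−8.18) = 6.607×10^-9
Ω = [Ca²⁺][CO3²⁻]/Ksp = (0.671×10^-3)(1.309×10^-5) / 6.607×10^-9 = 1.33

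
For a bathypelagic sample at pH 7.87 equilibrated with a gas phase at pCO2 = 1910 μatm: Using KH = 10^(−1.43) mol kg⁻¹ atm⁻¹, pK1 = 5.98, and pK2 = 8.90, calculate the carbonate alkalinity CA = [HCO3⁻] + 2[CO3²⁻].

CA = 6.54 mmol/kg

[CO2*] = KH · pCO2 = 10^(−1.43) × 1910×10^-6 = 7.096×10^-5 mol/kg
α₀ = 1/(1 + K1/[H⁺] + K1K2/[H⁺]²) = 1/(1 + 10^+1.89 + 10^+0.86) = 0.01165
DIC = [CO2*]/α₀ = 7.096×10^-5 / 0.01165 = 6.094 mmol/kg
CA = (α₁ + 2α₂)·DIC = (0.9040 + 2×0.08437) × 6.094 = 6.54 mmol/kg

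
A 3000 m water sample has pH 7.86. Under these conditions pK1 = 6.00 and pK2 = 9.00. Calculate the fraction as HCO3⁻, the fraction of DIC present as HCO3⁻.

α₁ = 1 / (1 + [H⁺]/K1 + K2/[H⁺]) = 1 / (1 + 10^-1.86 + 10^-1.14)
   = 1 / (1 + 0.013804 + 0.072444) = 1/1.0862 = 0.9206

α₁ = 0.921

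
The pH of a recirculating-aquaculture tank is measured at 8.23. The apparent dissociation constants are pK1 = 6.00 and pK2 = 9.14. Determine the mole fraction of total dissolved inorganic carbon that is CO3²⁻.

α₂ = 0.109

α₂ = 1 / (1 + [H⁺]/K2 + [H⁺]²/(K1K2)) = 1 / (1 + 10^+0.91 + 10^-1.32)
   = 1 / (1 + 8.1283 + 0.047863) = 1/9.1762 = 0.1090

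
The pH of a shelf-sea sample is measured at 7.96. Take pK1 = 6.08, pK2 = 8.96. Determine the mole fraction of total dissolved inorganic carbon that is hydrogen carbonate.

α₁ = 0.898

α₁ = 1 / (1 + [H⁺]/K1 + K2/[H⁺]) = 1 / (1 + 10^-1.88 + 10^-1.00)
   = 1 / (1 + 0.013183 + 0.10000) = 1/1.1132 = 0.8983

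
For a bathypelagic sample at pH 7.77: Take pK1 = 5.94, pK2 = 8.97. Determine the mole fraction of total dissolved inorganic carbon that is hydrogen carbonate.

α₁ = 1 / (1 + [H⁺]/K1 + K2/[H⁺]) = 1 / (1 + 10^-1.83 + 10^-1.20)
   = 1 / (1 + 0.014791 + 0.063096) = 1/1.0779 = 0.9277

α₁ = 0.928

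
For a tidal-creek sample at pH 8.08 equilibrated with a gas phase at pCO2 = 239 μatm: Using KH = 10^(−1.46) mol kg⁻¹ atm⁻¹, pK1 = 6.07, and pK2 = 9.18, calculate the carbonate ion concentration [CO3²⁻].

[CO3²⁻] = 0.0674 mmol/kg

[CO2*] = KH · pCO2 = 10^(−1.46) × 239×10^-6 = 8.287×10^-6 mol/kg
α₀ = 1/(1 + K1/[H⁺] + K1K2/[H⁺]²) = 1/(1 + 10^+2.01 + 10^+0.91) = 0.008972
DIC = [CO2*]/α₀ = 8.287×10^-6 / 0.008972 = 0.9237 mmol/kg
[CO3²⁻] = α₂·DIC; α₂ = 0.07293, so [CO3²⁻] = 0.07293 × 0.9237 = 0.0674 mmol/kg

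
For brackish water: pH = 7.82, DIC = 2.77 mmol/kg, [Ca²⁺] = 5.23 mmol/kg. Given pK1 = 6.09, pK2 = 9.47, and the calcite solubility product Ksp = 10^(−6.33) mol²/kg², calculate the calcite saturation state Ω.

Ω = 0.666

α₂ = 1 / (1 + [H⁺]/K2 + [H⁺]²/(K1K2)) = 1 / (1 + 10^+1.65 + 10^-0.08)
   = 1 / (1 + 44.668 + 0.83176) = 1/46.500 = 0.02151
[CO3²⁻] = α₂ × DIC = 0.02151 × 2.77 = 0.05957 mmol/kg
Ksp = 10^(−6.33) = 4.677×10^-7
Ω = [Ca²⁺][CO3²⁻]/Ksp = (5.23×10^-3)(5.957×10^-5) / 4.677×10^-7 = 0.666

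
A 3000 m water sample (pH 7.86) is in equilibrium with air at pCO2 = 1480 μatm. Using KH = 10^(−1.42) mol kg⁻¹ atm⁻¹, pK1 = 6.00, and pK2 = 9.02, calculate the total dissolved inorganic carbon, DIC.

DIC = 4.41 mmol/kg

[CO2*] = KH · pCO2 = 10^(−1.42) × 1480×10^-6 = 5.627×10^-5 mol/kg
α₀ = 1/(1 + K1/[H⁺] + K1K2/[H⁺]²) = 1/(1 + 10^+1.86 + 10^+0.70) = 0.01275
DIC = [CO2*]/α₀ = 5.627×10^-5 / 0.01275 = 4.41 mmol/kg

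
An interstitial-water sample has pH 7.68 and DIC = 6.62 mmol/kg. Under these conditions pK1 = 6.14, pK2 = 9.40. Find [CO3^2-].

[CO3²⁻] = 0.120 mmol/kg

α₂ = 1 / (1 + [H⁺]/K2 + [H⁺]²/(K1K2)) = 1 / (1 + 10^+1.72 + 10^+0.18)
   = 1 / (1 + 52.481 + 1.5136) = 1/54.994 = 0.01818
[CO3²⁻] = α₂ × DIC = 0.01818 × 6.62 = 0.120 mmol/kg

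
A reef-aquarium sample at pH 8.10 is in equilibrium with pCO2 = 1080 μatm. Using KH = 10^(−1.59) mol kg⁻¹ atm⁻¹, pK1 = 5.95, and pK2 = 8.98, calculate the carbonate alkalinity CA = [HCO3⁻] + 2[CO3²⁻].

[CO2*] = KH · pCO2 = 10^(−1.59) × 1080×10^-6 = 2.776×10^-5 mol/kg
α₀ = 1/(1 + K1/[H⁺] + K1K2/[H⁺]²) = 1/(1 + 10^+2.15 + 10^+1.27) = 0.006216
DIC = [CO2*]/α₀ = 2.776×10^-5 / 0.006216 = 4.466 mmol/kg
CA = (α₁ + 2α₂)·DIC = (0.8780 + 2×0.1157) × 4.466 = 4.96 mmol/kg

CA = 4.96 mmol/kg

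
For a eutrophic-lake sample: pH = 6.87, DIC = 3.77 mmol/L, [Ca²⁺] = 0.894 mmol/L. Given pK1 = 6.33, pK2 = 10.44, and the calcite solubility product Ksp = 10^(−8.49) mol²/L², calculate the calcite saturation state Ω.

α₂ = 1 / (1 + [H⁺]/K2 + [H⁺]²/(K1K2)) = 1 / (1 + 10^+3.57 + 10^+3.03)
   = 1 / (1 + 3715.4 + 1071.5) = 1/4787.9 = 0.0002089
[CO3²⁻] = α₂ × DIC = 0.0002089 × 3.77 = 0.0007874 mmol/L = 0.7874 μmol/L
Ksp = 10^(−8.49) = 3.236×10^-9
Ω = [Ca²⁺][CO3²⁻]/Ksp = (0.894×10^-3)(7.874×10^-7) / 3.236×10^-9 = 0.218

Ω = 0.218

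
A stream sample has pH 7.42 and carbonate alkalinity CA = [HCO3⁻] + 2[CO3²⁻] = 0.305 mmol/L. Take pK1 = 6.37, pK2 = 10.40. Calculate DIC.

CA = [HCO3⁻] + 2[CO3²⁻] = (α₁ + 2α₂)·DIC
At pH 7.42: [H⁺]/K1 = 10^-1.05 = 0.089125, K2/[H⁺] = 10^-2.98 = 0.0010471
α₁ = 1/(1 + 0.089125 + 0.0010471) = 1/1.0902 = 0.9173; α₂ = α₁·K2/[H⁺] = 0.0009605
α₁ + 2α₂ = 0.9192
DIC = CA / (α₁ + 2α₂) = 0.305 / 0.9192 = 0.332 mmol/L

DIC = 0.332 mmol/L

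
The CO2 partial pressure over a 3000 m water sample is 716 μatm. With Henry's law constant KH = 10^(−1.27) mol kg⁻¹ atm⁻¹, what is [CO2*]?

KH = 10^(−1.27) = 5.370×10^-2 mol kg⁻¹ atm⁻¹
[CO2*] = KH · pCO2 = 5.370×10^-2 × 716×10^-6 atm = 3.85×10^-5 mol/kg

[CO2*] = 38.5 μmol/kg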